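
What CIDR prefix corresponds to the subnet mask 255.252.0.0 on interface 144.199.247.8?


Binary: 11111111.11111100.00000000.00000000
Count leading 1s
Prefix: /14


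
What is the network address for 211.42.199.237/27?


IP:   11010011.00101010.11000111.11101101
Mask: 11111111.11111111.11111111.11100000
AND operation:
Net:  11010011.00101010.11000111.11100000
Network: 211.42.199.224/27


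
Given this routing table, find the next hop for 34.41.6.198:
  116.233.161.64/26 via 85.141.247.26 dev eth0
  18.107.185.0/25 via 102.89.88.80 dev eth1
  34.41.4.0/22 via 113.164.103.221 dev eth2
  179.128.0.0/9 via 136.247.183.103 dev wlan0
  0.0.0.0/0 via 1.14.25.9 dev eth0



Longest prefix match for 34.41.6.198:
  /26 116.233.161.64: no
  /25 18.107.185.0: no
  /22 34.41.4.0: MATCH
  /9 179.128.0.0: no
  /0 0.0.0.0: MATCH
Selected: next-hop 113.164.103.221 via eth2 (matched /22)


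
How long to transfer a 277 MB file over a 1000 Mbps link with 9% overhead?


Effective throughput = 1000 * (1 - 9/100) = 910 Mbps
File size in Mb = 277 * 8 = 2216 Mb
Time = 2216 / 910
Time = 2.4352 seconds


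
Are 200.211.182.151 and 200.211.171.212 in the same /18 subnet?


Mask: 255.255.192.0
200.211.182.151 AND mask = 200.211.128.0
200.211.171.212 AND mask = 200.211.128.0
Yes, same subnet (200.211.128.0)


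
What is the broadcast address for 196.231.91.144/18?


Network: 196.231.64.0/18
Host bits = 14
Set all host bits to 1:
Broadcast: 196.231.127.255


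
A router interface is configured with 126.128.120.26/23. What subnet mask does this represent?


/23 means 23 network bits, 9 host bits
Binary: 11111111111111111111111000000000
Mask: 255.255.254.0


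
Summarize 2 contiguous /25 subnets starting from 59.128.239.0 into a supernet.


Original prefix: /25
Number of subnets: 2 = 2^1
New prefix = 25 - 1 = 24
Supernet: 59.128.239.0/24


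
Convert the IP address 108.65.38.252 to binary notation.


108 = 01101100
65 = 01000001
38 = 00100110
252 = 11111100
Binary: 01101100.01000001.00100110.11111100


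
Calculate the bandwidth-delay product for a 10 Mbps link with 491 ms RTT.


BDP = bandwidth * RTT
= 10 Mbps * 491 ms
= 10 * 1e6 * 491 / 1000 bits
= 4910000 bits
= 613750 bytes
= 599.3652 KB
BDP = 4910000 bits (613750 bytes)


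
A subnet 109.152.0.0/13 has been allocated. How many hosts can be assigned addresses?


Host bits = 32 - 13 = 19
Total addresses = 2^19 = 524288
Usable = total - 2 (network and broadcast)
Usable hosts: 524286


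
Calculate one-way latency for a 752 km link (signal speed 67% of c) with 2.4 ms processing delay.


Speed = 0.67 * 3e5 km/s = 201000 km/s
Propagation delay = 752 / 201000 = 0.0037 s = 3.7413 ms
Processing delay = 2.4 ms
Total one-way latency = 6.1413 ms


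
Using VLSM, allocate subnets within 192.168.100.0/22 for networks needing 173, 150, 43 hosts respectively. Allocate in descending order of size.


173 hosts -> /24 (254 usable): 192.168.100.0/24
150 hosts -> /24 (254 usable): 192.168.101.0/24
43 hosts -> /26 (62 usable): 192.168.102.0/26
Allocation: 192.168.100.0/24 (173 hosts, 254 usable); 192.168.101.0/24 (150 hosts, 254 usable); 192.168.102.0/26 (43 hosts, 62 usable)


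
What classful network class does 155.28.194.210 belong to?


First octet: 155
Binary: 10011011
10xxxxxx -> Class B (128-191)
Class B, default mask 255.255.0.0 (/16)


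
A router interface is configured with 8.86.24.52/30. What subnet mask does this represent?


/30 means 30 network bits, 2 host bits
Binary: 11111111111111111111111111111100
Mask: 255.255.255.252


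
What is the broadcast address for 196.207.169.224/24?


Network: 196.207.169.0/24
Host bits = 8
Set all host bits to 1:
Broadcast: 196.207.169.255


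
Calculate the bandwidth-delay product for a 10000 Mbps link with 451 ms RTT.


BDP = bandwidth * RTT
= 10000 Mbps * 451 ms
= 10000 * 1e6 * 451 / 1000 bits
= 4510000000 bits
= 563750000 bytes
= 550537.1094 KB
BDP = 4510000000 bits (563750000 bytes)


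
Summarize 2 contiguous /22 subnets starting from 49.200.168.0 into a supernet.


Original prefix: /22
Number of subnets: 2 = 2^1
New prefix = 22 - 1 = 21
Supernet: 49.200.168.0/21


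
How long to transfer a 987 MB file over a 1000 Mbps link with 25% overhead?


Effective throughput = 1000 * (1 - 25/100) = 750 Mbps
File size in Mb = 987 * 8 = 7896 Mb
Time = 7896 / 750
Time = 10.528 seconds


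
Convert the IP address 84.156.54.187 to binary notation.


84 = 01010100
156 = 10011100
54 = 00110110
187 = 10111011
Binary: 01010100.10011100.00110110.10111011


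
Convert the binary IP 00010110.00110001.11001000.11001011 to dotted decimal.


00010110 = 22
00110001 = 49
11001000 = 200
11001011 = 203
IP: 22.49.200.203


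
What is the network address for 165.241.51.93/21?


IP:   10100101.11110001.00110011.01011101
Mask: 11111111.11111111.11111000.00000000
AND operation:
Net:  10100101.11110001.00110000.00000000
Network: 165.241.48.0/21


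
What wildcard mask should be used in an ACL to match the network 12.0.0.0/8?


Subnet mask: 255.0.0.0
Wildcard = 255.255.255.255 - subnet mask
255 - 255 = 0
255 - 0 = 255
255 - 0 = 255
255 - 0 = 255
Wildcard: 0.255.255.255


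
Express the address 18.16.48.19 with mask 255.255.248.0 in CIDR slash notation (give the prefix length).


Binary: 11111111.11111111.11111000.00000000
Count leading 1s
Prefix: /21


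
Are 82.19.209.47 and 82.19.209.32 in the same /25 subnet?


Mask: 255.255.255.128
82.19.209.47 AND mask = 82.19.209.0
82.19.209.32 AND mask = 82.19.209.0
Yes, same subnet (82.19.209.0)


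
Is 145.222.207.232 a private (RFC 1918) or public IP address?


RFC 1918 private ranges:
  10.0.0.0/8 (10.0.0.0 - 10.255.255.255)
  172.16.0.0/12 (172.16.0.0 - 172.31.255.255)
  192.168.0.0/16 (192.168.0.0 - 192.168.255.255)
Public (not in any RFC 1918 range)


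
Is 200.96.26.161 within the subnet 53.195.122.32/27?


Subnet network: 53.195.122.32
Test IP AND mask: 200.96.26.160
No, 200.96.26.161 is not in 53.195.122.32/27


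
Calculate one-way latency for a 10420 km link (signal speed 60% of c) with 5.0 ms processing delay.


Speed = 0.6 * 3e5 km/s = 180000 km/s
Propagation delay = 10420 / 180000 = 0.0579 s = 57.8889 ms
Processing delay = 5.0 ms
Total one-way latency = 62.8889 ms


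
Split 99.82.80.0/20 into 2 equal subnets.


New prefix = 20 + 1 = 21
Each subnet has 2048 addresses
  99.82.80.0/21
  99.82.88.0/21
Subnets: 99.82.80.0/21, 99.82.88.0/21


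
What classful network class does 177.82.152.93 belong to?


First octet: 177
Binary: 10110001
10xxxxxx -> Class B (128-191)
Class B, default mask 255.255.0.0 (/16)


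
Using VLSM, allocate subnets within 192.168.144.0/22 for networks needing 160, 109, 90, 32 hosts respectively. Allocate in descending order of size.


160 hosts -> /24 (254 usable): 192.168.144.0/24
109 hosts -> /25 (126 usable): 192.168.145.0/25
90 hosts -> /25 (126 usable): 192.168.145.128/25
32 hosts -> /26 (62 usable): 192.168.146.0/26
Allocation: 192.168.144.0/24 (160 hosts, 254 usable); 192.168.145.0/25 (109 hosts, 126 usable); 192.168.145.128/25 (90 hosts, 126 usable); 192.168.146.0/26 (32 hosts, 62 usable)


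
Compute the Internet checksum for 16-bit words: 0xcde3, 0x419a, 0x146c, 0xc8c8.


Sum all words (with carry folding):
+ 0xcde3 = 0xcde3
+ 0x419a = 0x0f7e
+ 0x146c = 0x23ea
+ 0xc8c8 = 0xecb2
One's complement: ~0xecb2
Checksum = 0x134d


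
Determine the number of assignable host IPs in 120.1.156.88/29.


Host bits = 32 - 29 = 3
Total addresses = 2^3 = 8
Usable = total - 2 (network and broadcast)
Usable hosts: 6


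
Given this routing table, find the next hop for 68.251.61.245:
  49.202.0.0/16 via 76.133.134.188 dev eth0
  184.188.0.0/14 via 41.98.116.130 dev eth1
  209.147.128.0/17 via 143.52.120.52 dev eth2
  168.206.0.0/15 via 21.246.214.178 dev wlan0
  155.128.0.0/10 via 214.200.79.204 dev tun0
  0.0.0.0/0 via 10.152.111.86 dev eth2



Longest prefix match for 68.251.61.245:
  /16 49.202.0.0: no
  /14 184.188.0.0: no
  /17 209.147.128.0: no
  /15 168.206.0.0: no
  /10 155.128.0.0: no
  /0 0.0.0.0: MATCH
Selected: next-hop 10.152.111.86 via eth2 (matched /0)


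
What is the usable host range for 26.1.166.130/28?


Network: 26.1.166.128
Broadcast: 26.1.166.143
First usable = network + 1
Last usable = broadcast - 1
Range: 26.1.166.129 to 26.1.166.142


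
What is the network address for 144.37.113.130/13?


IP:   10010000.00100101.01110001.10000010
Mask: 11111111.11111000.00000000.00000000
AND operation:
Net:  10010000.00100000.00000000.00000000
Network: 144.32.0.0/13


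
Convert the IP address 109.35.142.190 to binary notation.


109 = 01101101
35 = 00100011
142 = 10001110
190 = 10111110
Binary: 01101101.00100011.10001110.10111110


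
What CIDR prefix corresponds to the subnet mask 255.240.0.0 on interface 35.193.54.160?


Binary: 11111111.11110000.00000000.00000000
Count leading 1s
Prefix: /12


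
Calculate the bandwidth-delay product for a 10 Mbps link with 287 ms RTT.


BDP = bandwidth * RTT
= 10 Mbps * 287 ms
= 10 * 1e6 * 287 / 1000 bits
= 2870000 bits
= 358750 bytes
= 350.3418 KB
BDP = 2870000 bits (358750 bytes)


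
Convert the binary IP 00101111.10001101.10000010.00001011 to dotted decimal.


00101111 = 47
10001101 = 141
10000010 = 130
00001011 = 11
IP: 47.141.130.11


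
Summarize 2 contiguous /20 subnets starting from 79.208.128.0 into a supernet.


Original prefix: /20
Number of subnets: 2 = 2^1
New prefix = 20 - 1 = 19
Supernet: 79.208.128.0/19


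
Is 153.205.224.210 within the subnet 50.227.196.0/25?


Subnet network: 50.227.196.0
Test IP AND mask: 153.205.224.128
No, 153.205.224.210 is not in 50.227.196.0/25


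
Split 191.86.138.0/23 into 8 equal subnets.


New prefix = 23 + 3 = 26
Each subnet has 64 addresses
  191.86.138.0/26
  191.86.138.64/26
  191.86.138.128/26
  191.86.138.192/26
  191.86.139.0/26
  191.86.139.64/26
  191.86.139.128/26
  191.86.139.192/26
Subnets: 191.86.138.0/26, 191.86.138.64/26, 191.86.138.128/26, 191.86.138.192/26, 191.86.139.0/26, 191.86.139.64/26, 191.86.139.128/26, 191.86.139.192/26


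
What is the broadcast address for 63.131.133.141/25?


Network: 63.131.133.128/25
Host bits = 7
Set all host bits to 1:
Broadcast: 63.131.133.255


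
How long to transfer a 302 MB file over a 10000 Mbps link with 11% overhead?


Effective throughput = 10000 * (1 - 11/100) = 8900 Mbps
File size in Mb = 302 * 8 = 2416 Mb
Time = 2416 / 8900
Time = 0.2715 seconds


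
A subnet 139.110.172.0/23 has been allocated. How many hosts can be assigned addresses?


Host bits = 32 - 23 = 9
Total addresses = 2^9 = 512
Usable = total - 2 (network and broadcast)
Usable hosts: 510


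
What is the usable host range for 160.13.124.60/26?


Network: 160.13.124.0
Broadcast: 160.13.124.63
First usable = network + 1
Last usable = broadcast - 1
Range: 160.13.124.1 to 160.13.124.62


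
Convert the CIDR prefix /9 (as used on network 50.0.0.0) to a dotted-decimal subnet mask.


/9 means 9 network bits, 23 host bits
Binary: 11111111100000000000000000000000
Mask: 255.128.0.0


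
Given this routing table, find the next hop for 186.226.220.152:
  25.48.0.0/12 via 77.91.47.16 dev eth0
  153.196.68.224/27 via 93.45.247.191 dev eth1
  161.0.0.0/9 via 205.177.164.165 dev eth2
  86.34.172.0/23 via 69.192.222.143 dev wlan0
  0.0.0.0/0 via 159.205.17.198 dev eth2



Longest prefix match for 186.226.220.152:
  /12 25.48.0.0: no
  /27 153.196.68.224: no
  /9 161.0.0.0: no
  /23 86.34.172.0: no
  /0 0.0.0.0: MATCH
Selected: next-hop 159.205.17.198 via eth2 (matched /0)


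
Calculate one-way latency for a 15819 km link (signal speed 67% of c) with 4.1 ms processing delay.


Speed = 0.67 * 3e5 km/s = 201000 km/s
Propagation delay = 15819 / 201000 = 0.0787 s = 78.7015 ms
Processing delay = 4.1 ms
Total one-way latency = 82.8015 ms


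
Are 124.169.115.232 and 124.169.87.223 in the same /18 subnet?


Mask: 255.255.192.0
124.169.115.232 AND mask = 124.169.64.0
124.169.87.223 AND mask = 124.169.64.0
Yes, same subnet (124.169.64.0)


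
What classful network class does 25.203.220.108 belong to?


First octet: 25
Binary: 00011001
0xxxxxxx -> Class A (1-126)
Class A, default mask 255.0.0.0 (/8)


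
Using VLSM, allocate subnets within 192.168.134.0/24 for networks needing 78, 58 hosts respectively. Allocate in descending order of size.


78 hosts -> /25 (126 usable): 192.168.134.0/25
58 hosts -> /26 (62 usable): 192.168.134.128/26
Allocation: 192.168.134.0/25 (78 hosts, 126 usable); 192.168.134.128/26 (58 hosts, 62 usable)


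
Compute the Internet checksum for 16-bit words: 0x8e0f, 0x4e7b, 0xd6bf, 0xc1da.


Sum all words (with carry folding):
+ 0x8e0f = 0x8e0f
+ 0x4e7b = 0xdc8a
+ 0xd6bf = 0xb34a
+ 0xc1da = 0x7525
One's complement: ~0x7525
Checksum = 0x8ada


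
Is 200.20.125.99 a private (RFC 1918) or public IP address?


RFC 1918 private ranges:
  10.0.0.0/8 (10.0.0.0 - 10.255.255.255)
  172.16.0.0/12 (172.16.0.0 - 172.31.255.255)
  192.168.0.0/16 (192.168.0.0 - 192.168.255.255)
Public (not in any RFC 1918 range)


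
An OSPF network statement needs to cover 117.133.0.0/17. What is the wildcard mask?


Subnet mask: 255.255.128.0
Wildcard = 255.255.255.255 - subnet mask
255 - 255 = 0
255 - 255 = 0
255 - 128 = 127
255 - 0 = 255
Wildcard: 0.0.127.255


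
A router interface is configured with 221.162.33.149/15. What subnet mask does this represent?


/15 means 15 network bits, 17 host bits
Binary: 11111111111111100000000000000000
Mask: 255.254.0.0


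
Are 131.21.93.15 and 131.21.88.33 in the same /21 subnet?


Mask: 255.255.248.0
131.21.93.15 AND mask = 131.21.88.0
131.21.88.33 AND mask = 131.21.88.0
Yes, same subnet (131.21.88.0)


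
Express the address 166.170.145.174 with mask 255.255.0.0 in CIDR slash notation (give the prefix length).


Binary: 11111111.11111111.00000000.00000000
Count leading 1s
Prefix: /16


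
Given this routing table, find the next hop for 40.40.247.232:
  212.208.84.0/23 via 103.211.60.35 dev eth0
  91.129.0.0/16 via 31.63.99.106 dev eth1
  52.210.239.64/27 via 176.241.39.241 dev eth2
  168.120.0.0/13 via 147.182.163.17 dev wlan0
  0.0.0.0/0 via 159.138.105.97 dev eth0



Longest prefix match for 40.40.247.232:
  /23 212.208.84.0: no
  /16 91.129.0.0: no
  /27 52.210.239.64: no
  /13 168.120.0.0: no
  /0 0.0.0.0: MATCH
Selected: next-hop 159.138.105.97 via eth0 (matched /0)


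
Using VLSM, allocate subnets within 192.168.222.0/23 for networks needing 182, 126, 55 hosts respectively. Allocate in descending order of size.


182 hosts -> /24 (254 usable): 192.168.222.0/24
126 hosts -> /25 (126 usable): 192.168.223.0/25
55 hosts -> /26 (62 usable): 192.168.223.128/26
Allocation: 192.168.222.0/24 (182 hosts, 254 usable); 192.168.223.0/25 (126 hosts, 126 usable); 192.168.223.128/26 (55 hosts, 62 usable)


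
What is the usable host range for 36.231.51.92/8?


Network: 36.0.0.0
Broadcast: 36.255.255.255
First usable = network + 1
Last usable = broadcast - 1
Range: 36.0.0.1 to 36.255.255.254


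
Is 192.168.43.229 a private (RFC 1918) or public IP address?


RFC 1918 private ranges:
  10.0.0.0/8 (10.0.0.0 - 10.255.255.255)
  172.16.0.0/12 (172.16.0.0 - 172.31.255.255)
  192.168.0.0/16 (192.168.0.0 - 192.168.255.255)
Private (in 192.168.0.0/16)


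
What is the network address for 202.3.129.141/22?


IP:   11001010.00000011.10000001.10001101
Mask: 11111111.11111111.11111100.00000000
AND operation:
Net:  11001010.00000011.10000000.00000000
Network: 202.3.128.0/22


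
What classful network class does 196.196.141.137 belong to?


First octet: 196
Binary: 11000100
110xxxxx -> Class C (192-223)
Class C, default mask 255.255.255.0 (/24)


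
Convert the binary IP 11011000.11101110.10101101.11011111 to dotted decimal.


11011000 = 216
11101110 = 238
10101101 = 173
11011111 = 223
IP: 216.238.173.223


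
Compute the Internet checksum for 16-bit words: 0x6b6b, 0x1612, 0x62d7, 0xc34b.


Sum all words (with carry folding):
+ 0x6b6b = 0x6b6b
+ 0x1612 = 0x817d
+ 0x62d7 = 0xe454
+ 0xc34b = 0xa7a0
One's complement: ~0xa7a0
Checksum = 0x585f


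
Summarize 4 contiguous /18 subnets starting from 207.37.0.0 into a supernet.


Original prefix: /18
Number of subnets: 4 = 2^2
New prefix = 18 - 2 = 16
Supernet: 207.37.0.0/16


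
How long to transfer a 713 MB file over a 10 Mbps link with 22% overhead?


Effective throughput = 10 * (1 - 22/100) = 7.8 Mbps
File size in Mb = 713 * 8 = 5704 Mb
Time = 5704 / 7.8
Time = 731.2821 seconds


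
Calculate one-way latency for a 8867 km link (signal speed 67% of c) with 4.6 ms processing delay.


Speed = 0.67 * 3e5 km/s = 201000 km/s
Propagation delay = 8867 / 201000 = 0.0441 s = 44.1144 ms
Processing delay = 4.6 ms
Total one-way latency = 48.7144 ms


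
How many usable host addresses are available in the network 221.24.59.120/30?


Host bits = 32 - 30 = 2
Total addresses = 2^2 = 4
Usable = total - 2 (network and broadcast)
Usable hosts: 2


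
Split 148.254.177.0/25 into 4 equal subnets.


New prefix = 25 + 2 = 27
Each subnet has 32 addresses
  148.254.177.0/27
  148.254.177.32/27
  148.254.177.64/27
  148.254.177.96/27
Subnets: 148.254.177.0/27, 148.254.177.32/27, 148.254.177.64/27, 148.254.177.96/27


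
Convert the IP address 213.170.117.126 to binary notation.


213 = 11010101
170 = 10101010
117 = 01110101
126 = 01111110
Binary: 11010101.10101010.01110101.01111110


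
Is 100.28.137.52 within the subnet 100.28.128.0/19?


Subnet network: 100.28.128.0
Test IP AND mask: 100.28.128.0
Yes, 100.28.137.52 is in 100.28.128.0/19


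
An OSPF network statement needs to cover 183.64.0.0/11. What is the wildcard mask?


Subnet mask: 255.224.0.0
Wildcard = 255.255.255.255 - subnet mask
255 - 255 = 0
255 - 224 = 31
255 - 0 = 255
255 - 0 = 255
Wildcard: 0.31.255.255


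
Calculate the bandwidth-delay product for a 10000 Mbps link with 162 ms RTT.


BDP = bandwidth * RTT
= 10000 Mbps * 162 ms
= 10000 * 1e6 * 162 / 1000 bits
= 1620000000 bits
= 202500000 bytes
= 197753.9062 KB
BDP = 1620000000 bits (202500000 bytes)


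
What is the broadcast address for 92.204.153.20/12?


Network: 92.192.0.0/12
Host bits = 20
Set all host bits to 1:
Broadcast: 92.207.255.255


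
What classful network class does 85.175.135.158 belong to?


First octet: 85
Binary: 01010101
0xxxxxxx -> Class A (1-126)
Class A, default mask 255.0.0.0 (/8)


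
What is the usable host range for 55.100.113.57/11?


Network: 55.96.0.0
Broadcast: 55.127.255.255
First usable = network + 1
Last usable = broadcast - 1
Range: 55.96.0.1 to 55.127.255.254


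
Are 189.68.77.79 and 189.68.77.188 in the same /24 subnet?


Mask: 255.255.255.0
189.68.77.79 AND mask = 189.68.77.0
189.68.77.188 AND mask = 189.68.77.0
Yes, same subnet (189.68.77.0)


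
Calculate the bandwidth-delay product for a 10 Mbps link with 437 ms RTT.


BDP = bandwidth * RTT
= 10 Mbps * 437 ms
= 10 * 1e6 * 437 / 1000 bits
= 4370000 bits
= 546250 bytes
= 533.4473 KB
BDP = 4370000 bits (546250 bytes)


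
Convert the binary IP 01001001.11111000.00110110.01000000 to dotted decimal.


01001001 = 73
11111000 = 248
00110110 = 54
01000000 = 64
IP: 73.248.54.64


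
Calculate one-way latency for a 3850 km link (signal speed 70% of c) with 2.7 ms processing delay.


Speed = 0.7 * 3e5 km/s = 210000 km/s
Propagation delay = 3850 / 210000 = 0.0183 s = 18.3333 ms
Processing delay = 2.7 ms
Total one-way latency = 21.0333 ms


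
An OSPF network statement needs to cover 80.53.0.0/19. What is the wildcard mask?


Subnet mask: 255.255.224.0
Wildcard = 255.255.255.255 - subnet mask
255 - 255 = 0
255 - 255 = 0
255 - 224 = 31
255 - 0 = 255
Wildcard: 0.0.31.255


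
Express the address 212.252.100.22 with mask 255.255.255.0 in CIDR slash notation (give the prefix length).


Binary: 11111111.11111111.11111111.00000000
Count leading 1s
Prefix: /24


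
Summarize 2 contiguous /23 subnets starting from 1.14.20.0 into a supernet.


Original prefix: /23
Number of subnets: 2 = 2^1
New prefix = 23 - 1 = 22
Supernet: 1.14.20.0/22


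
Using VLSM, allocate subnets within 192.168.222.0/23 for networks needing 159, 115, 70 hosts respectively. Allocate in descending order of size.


159 hosts -> /24 (254 usable): 192.168.222.0/24
115 hosts -> /25 (126 usable): 192.168.223.0/25
70 hosts -> /25 (126 usable): 192.168.223.128/25
Allocation: 192.168.222.0/24 (159 hosts, 254 usable); 192.168.223.0/25 (115 hosts, 126 usable); 192.168.223.128/25 (70 hosts, 126 usable)


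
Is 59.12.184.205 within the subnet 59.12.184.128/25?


Subnet network: 59.12.184.128
Test IP AND mask: 59.12.184.128
Yes, 59.12.184.205 is in 59.12.184.128/25


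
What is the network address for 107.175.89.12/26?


IP:   01101011.10101111.01011001.00001100
Mask: 11111111.11111111.11111111.11000000
AND operation:
Net:  01101011.10101111.01011001.00000000
Network: 107.175.89.0/26


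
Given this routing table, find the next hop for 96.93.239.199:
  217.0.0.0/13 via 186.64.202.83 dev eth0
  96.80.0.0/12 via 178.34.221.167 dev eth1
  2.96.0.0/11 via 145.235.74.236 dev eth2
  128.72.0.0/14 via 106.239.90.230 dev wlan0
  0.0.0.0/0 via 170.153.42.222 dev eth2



Longest prefix match for 96.93.239.199:
  /13 217.0.0.0: no
  /12 96.80.0.0: MATCH
  /11 2.96.0.0: no
  /14 128.72.0.0: no
  /0 0.0.0.0: MATCH
Selected: next-hop 178.34.221.167 via eth1 (matched /12)


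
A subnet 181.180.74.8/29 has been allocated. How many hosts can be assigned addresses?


Host bits = 32 - 29 = 3
Total addresses = 2^3 = 8
Usable = total - 2 (network and broadcast)
Usable hosts: 6


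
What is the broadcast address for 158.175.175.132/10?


Network: 158.128.0.0/10
Host bits = 22
Set all host bits to 1:
Broadcast: 158.191.255.255


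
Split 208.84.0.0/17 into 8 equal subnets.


New prefix = 17 + 3 = 20
Each subnet has 4096 addresses
  208.84.0.0/20
  208.84.16.0/20
  208.84.32.0/20
  208.84.48.0/20
  208.84.64.0/20
  208.84.80.0/20
  208.84.96.0/20
  208.84.112.0/20
Subnets: 208.84.0.0/20, 208.84.16.0/20, 208.84.32.0/20, 208.84.48.0/20, 208.84.64.0/20, 208.84.80.0/20, 208.84.96.0/20, 208.84.112.0/20


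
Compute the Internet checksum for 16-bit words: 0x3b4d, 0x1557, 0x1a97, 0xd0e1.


Sum all words (with carry folding):
+ 0x3b4d = 0x3b4d
+ 0x1557 = 0x50a4
+ 0x1a97 = 0x6b3b
+ 0xd0e1 = 0x3c1d
One's complement: ~0x3c1d
Checksum = 0xc3e2


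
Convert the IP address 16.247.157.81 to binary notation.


16 = 00010000
247 = 11110111
157 = 10011101
81 = 01010001
Binary: 00010000.11110111.10011101.01010001


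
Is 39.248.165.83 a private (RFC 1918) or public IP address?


RFC 1918 private ranges:
  10.0.0.0/8 (10.0.0.0 - 10.255.255.255)
  172.16.0.0/12 (172.16.0.0 - 172.31.255.255)
  192.168.0.0/16 (192.168.0.0 - 192.168.255.255)
Public (not in any RFC 1918 range)


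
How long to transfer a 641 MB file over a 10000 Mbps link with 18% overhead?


Effective throughput = 10000 * (1 - 18/100) = 8200 Mbps
File size in Mb = 641 * 8 = 5128 Mb
Time = 5128 / 8200
Time = 0.6254 seconds


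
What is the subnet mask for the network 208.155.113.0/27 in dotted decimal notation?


/27 means 27 network bits, 5 host bits
Binary: 11111111111111111111111111100000
Mask: 255.255.255.224


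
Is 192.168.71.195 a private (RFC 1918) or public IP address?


RFC 1918 private ranges:
  10.0.0.0/8 (10.0.0.0 - 10.255.255.255)
  172.16.0.0/12 (172.16.0.0 - 172.31.255.255)
  192.168.0.0/16 (192.168.0.0 - 192.168.255.255)
Private (in 192.168.0.0/16)


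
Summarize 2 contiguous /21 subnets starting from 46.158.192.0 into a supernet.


Original prefix: /21
Number of subnets: 2 = 2^1
New prefix = 21 - 1 = 20
Supernet: 46.158.192.0/20


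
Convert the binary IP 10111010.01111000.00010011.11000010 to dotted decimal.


10111010 = 186
01111000 = 120
00010011 = 19
11000010 = 194
IP: 186.120.19.194


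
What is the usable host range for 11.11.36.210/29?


Network: 11.11.36.208
Broadcast: 11.11.36.215
First usable = network + 1
Last usable = broadcast - 1
Range: 11.11.36.209 to 11.11.36.214


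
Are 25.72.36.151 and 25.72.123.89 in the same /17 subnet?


Mask: 255.255.128.0
25.72.36.151 AND mask = 25.72.0.0
25.72.123.89 AND mask = 25.72.0.0
Yes, same subnet (25.72.0.0)


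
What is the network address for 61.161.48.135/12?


IP:   00111101.10100001.00110000.10000111
Mask: 11111111.11110000.00000000.00000000
AND operation:
Net:  00111101.10100000.00000000.00000000
Network: 61.160.0.0/12


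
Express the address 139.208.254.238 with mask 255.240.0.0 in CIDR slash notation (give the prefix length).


Binary: 11111111.11110000.00000000.00000000
Count leading 1s
Prefix: /12


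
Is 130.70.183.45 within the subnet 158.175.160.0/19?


Subnet network: 158.175.160.0
Test IP AND mask: 130.70.160.0
No, 130.70.183.45 is not in 158.175.160.0/19


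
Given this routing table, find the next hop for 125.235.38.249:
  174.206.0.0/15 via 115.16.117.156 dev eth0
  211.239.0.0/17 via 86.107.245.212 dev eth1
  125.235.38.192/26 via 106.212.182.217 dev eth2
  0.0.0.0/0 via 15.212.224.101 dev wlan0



Longest prefix match for 125.235.38.249:
  /15 174.206.0.0: no
  /17 211.239.0.0: no
  /26 125.235.38.192: MATCH
  /0 0.0.0.0: MATCH
Selected: next-hop 106.212.182.217 via eth2 (matched /26)


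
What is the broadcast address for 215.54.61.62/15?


Network: 215.54.0.0/15
Host bits = 17
Set all host bits to 1:
Broadcast: 215.55.255.255


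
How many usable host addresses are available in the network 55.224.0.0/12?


Host bits = 32 - 12 = 20
Total addresses = 2^20 = 1048576
Usable = total - 2 (network and broadcast)
Usable hosts: 1048574


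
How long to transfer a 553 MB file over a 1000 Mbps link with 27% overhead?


Effective throughput = 1000 * (1 - 27/100) = 730 Mbps
File size in Mb = 553 * 8 = 4424 Mb
Time = 4424 / 730
Time = 6.0603 seconds


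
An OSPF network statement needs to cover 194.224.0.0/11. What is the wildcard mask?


Subnet mask: 255.224.0.0
Wildcard = 255.255.255.255 - subnet mask
255 - 255 = 0
255 - 224 = 31
255 - 0 = 255
255 - 0 = 255
Wildcard: 0.31.255.255


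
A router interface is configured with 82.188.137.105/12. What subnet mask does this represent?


/12 means 12 network bits, 20 host bits
Binary: 11111111111100000000000000000000
Mask: 255.240.0.0


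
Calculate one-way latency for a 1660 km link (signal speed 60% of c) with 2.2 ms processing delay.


Speed = 0.6 * 3e5 km/s = 180000 km/s
Propagation delay = 1660 / 180000 = 0.0092 s = 9.2222 ms
Processing delay = 2.2 ms
Total one-way latency = 11.4222 ms


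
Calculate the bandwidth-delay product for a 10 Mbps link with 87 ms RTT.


BDP = bandwidth * RTT
= 10 Mbps * 87 ms
= 10 * 1e6 * 87 / 1000 bits
= 870000 bits
= 108750 bytes
= 106.2012 KB
BDP = 870000 bits (108750 bytes)


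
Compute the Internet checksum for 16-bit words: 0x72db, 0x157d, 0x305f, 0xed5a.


Sum all words (with carry folding):
+ 0x72db = 0x72db
+ 0x157d = 0x8858
+ 0x305f = 0xb8b7
+ 0xed5a = 0xa612
One's complement: ~0xa612
Checksum = 0x59ed


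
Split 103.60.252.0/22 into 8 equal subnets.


New prefix = 22 + 3 = 25
Each subnet has 128 addresses
  103.60.252.0/25
  103.60.252.128/25
  103.60.253.0/25
  103.60.253.128/25
  103.60.254.0/25
  103.60.254.128/25
  103.60.255.0/25
  103.60.255.128/25
Subnets: 103.60.252.0/25, 103.60.252.128/25, 103.60.253.0/25, 103.60.253.128/25, 103.60.254.0/25, 103.60.254.128/25, 103.60.255.0/25, 103.60.255.128/25


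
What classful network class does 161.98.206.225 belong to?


First octet: 161
Binary: 10100001
10xxxxxx -> Class B (128-191)
Class B, default mask 255.255.0.0 (/16)


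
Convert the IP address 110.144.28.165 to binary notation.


110 = 01101110
144 = 10010000
28 = 00011100
165 = 10100101
Binary: 01101110.10010000.00011100.10100101


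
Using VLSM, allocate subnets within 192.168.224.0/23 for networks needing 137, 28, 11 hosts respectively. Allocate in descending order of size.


137 hosts -> /24 (254 usable): 192.168.224.0/24
28 hosts -> /27 (30 usable): 192.168.225.0/27
11 hosts -> /28 (14 usable): 192.168.225.32/28
Allocation: 192.168.224.0/24 (137 hosts, 254 usable); 192.168.225.0/27 (28 hosts, 30 usable); 192.168.225.32/28 (11 hosts, 14 usable)


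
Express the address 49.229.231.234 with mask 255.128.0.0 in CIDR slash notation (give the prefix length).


Binary: 11111111.10000000.00000000.00000000
Count leading 1s
Prefix: /9


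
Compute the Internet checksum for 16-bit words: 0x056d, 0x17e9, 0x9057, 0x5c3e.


Sum all words (with carry folding):
+ 0x056d = 0x056d
+ 0x17e9 = 0x1d56
+ 0x9057 = 0xadad
+ 0x5c3e = 0x09ec
One's complement: ~0x09ec
Checksum = 0xf613


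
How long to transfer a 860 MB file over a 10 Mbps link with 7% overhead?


Effective throughput = 10 * (1 - 7/100) = 9.3 Mbps
File size in Mb = 860 * 8 = 6880 Mb
Time = 6880 / 9.3
Time = 739.7849 seconds


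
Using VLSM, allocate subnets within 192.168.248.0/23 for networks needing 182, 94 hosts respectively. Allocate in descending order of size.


182 hosts -> /24 (254 usable): 192.168.248.0/24
94 hosts -> /25 (126 usable): 192.168.249.0/25
Allocation: 192.168.248.0/24 (182 hosts, 254 usable); 192.168.249.0/25 (94 hosts, 126 usable)


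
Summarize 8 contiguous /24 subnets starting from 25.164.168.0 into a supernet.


Original prefix: /24
Number of subnets: 8 = 2^3
New prefix = 24 - 3 = 21
Supernet: 25.164.168.0/21


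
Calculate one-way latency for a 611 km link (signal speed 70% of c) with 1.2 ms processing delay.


Speed = 0.7 * 3e5 km/s = 210000 km/s
Propagation delay = 611 / 210000 = 0.0029 s = 2.9095 ms
Processing delay = 1.2 ms
Total one-way latency = 4.1095 ms


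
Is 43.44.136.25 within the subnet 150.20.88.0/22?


Subnet network: 150.20.88.0
Test IP AND mask: 43.44.136.0
No, 43.44.136.25 is not in 150.20.88.0/22


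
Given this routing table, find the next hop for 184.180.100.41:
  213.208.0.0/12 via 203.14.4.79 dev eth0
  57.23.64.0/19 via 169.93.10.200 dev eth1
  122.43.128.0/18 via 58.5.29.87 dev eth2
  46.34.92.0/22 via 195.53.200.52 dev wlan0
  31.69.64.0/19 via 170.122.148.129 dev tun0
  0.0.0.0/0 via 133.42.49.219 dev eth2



Longest prefix match for 184.180.100.41:
  /12 213.208.0.0: no
  /19 57.23.64.0: no
  /18 122.43.128.0: no
  /22 46.34.92.0: no
  /19 31.69.64.0: no
  /0 0.0.0.0: MATCH
Selected: next-hop 133.42.49.219 via eth2 (matched /0)


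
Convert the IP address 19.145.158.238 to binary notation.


19 = 00010011
145 = 10010001
158 = 10011110
238 = 11101110
Binary: 00010011.10010001.10011110.11101110


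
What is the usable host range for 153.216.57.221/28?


Network: 153.216.57.208
Broadcast: 153.216.57.223
First usable = network + 1
Last usable = broadcast - 1
Range: 153.216.57.209 to 153.216.57.222


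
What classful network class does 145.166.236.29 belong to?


First octet: 145
Binary: 10010001
10xxxxxx -> Class B (128-191)
Class B, default mask 255.255.0.0 (/16)


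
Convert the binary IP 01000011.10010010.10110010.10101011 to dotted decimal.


01000011 = 67
10010010 = 146
10110010 = 178
10101011 = 171
IP: 67.146.178.171


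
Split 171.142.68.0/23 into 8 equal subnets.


New prefix = 23 + 3 = 26
Each subnet has 64 addresses
  171.142.68.0/26
  171.142.68.64/26
  171.142.68.128/26
  171.142.68.192/26
  171.142.69.0/26
  171.142.69.64/26
  171.142.69.128/26
  171.142.69.192/26
Subnets: 171.142.68.0/26, 171.142.68.64/26, 171.142.68.128/26, 171.142.68.192/26, 171.142.69.0/26, 171.142.69.64/26, 171.142.69.128/26, 171.142.69.192/26


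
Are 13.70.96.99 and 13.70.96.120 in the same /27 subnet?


Mask: 255.255.255.224
13.70.96.99 AND mask = 13.70.96.96
13.70.96.120 AND mask = 13.70.96.96
Yes, same subnet (13.70.96.96)


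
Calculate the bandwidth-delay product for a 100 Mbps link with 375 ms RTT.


BDP = bandwidth * RTT
= 100 Mbps * 375 ms
= 100 * 1e6 * 375 / 1000 bits
= 37500000 bits
= 4687500 bytes
= 4577.6367 KB
BDP = 37500000 bits (4687500 bytes)


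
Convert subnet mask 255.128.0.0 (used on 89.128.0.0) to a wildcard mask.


Subnet mask: 255.128.0.0
Wildcard = 255.255.255.255 - subnet mask
255 - 255 = 0
255 - 128 = 127
255 - 0 = 255
255 - 0 = 255
Wildcard: 0.127.255.255


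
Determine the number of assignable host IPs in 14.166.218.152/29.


Host bits = 32 - 29 = 3
Total addresses = 2^3 = 8
Usable = total - 2 (network and broadcast)
Usable hosts: 6


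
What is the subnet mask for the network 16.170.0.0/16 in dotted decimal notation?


/16 means 16 network bits, 16 host bits
Binary: 11111111111111110000000000000000
Mask: 255.255.0.0


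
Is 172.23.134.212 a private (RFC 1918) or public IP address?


RFC 1918 private ranges:
  10.0.0.0/8 (10.0.0.0 - 10.255.255.255)
  172.16.0.0/12 (172.16.0.0 - 172.31.255.255)
  192.168.0.0/16 (192.168.0.0 - 192.168.255.255)
Private (in 172.16.0.0/12)


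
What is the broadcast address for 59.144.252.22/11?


Network: 59.128.0.0/11
Host bits = 21
Set all host bits to 1:
Broadcast: 59.159.255.255


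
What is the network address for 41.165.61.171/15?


IP:   00101001.10100101.00111101.10101011
Mask: 11111111.11111110.00000000.00000000
AND operation:
Net:  00101001.10100100.00000000.00000000
Network: 41.164.0.0/15


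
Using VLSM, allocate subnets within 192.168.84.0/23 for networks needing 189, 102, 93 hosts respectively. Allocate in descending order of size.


189 hosts -> /24 (254 usable): 192.168.84.0/24
102 hosts -> /25 (126 usable): 192.168.85.0/25
93 hosts -> /25 (126 usable): 192.168.85.128/25
Allocation: 192.168.84.0/24 (189 hosts, 254 usable); 192.168.85.0/25 (102 hosts, 126 usable); 192.168.85.128/25 (93 hosts, 126 usable)


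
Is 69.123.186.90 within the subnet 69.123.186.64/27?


Subnet network: 69.123.186.64
Test IP AND mask: 69.123.186.64
Yes, 69.123.186.90 is in 69.123.186.64/27


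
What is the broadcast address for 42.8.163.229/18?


Network: 42.8.128.0/18
Host bits = 14
Set all host bits to 1:
Broadcast: 42.8.191.255


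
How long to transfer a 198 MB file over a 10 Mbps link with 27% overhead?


Effective throughput = 10 * (1 - 27/100) = 7.3 Mbps
File size in Mb = 198 * 8 = 1584 Mb
Time = 1584 / 7.3
Time = 216.9863 seconds


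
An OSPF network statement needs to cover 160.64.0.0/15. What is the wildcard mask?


Subnet mask: 255.254.0.0
Wildcard = 255.255.255.255 - subnet mask
255 - 255 = 0
255 - 254 = 1
255 - 0 = 255
255 - 0 = 255
Wildcard: 0.1.255.255


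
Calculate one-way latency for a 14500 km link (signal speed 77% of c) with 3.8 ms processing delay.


Speed = 0.77 * 3e5 km/s = 231000 km/s
Propagation delay = 14500 / 231000 = 0.0628 s = 62.7706 ms
Processing delay = 3.8 ms
Total one-way latency = 66.5706 ms


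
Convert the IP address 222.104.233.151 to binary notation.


222 = 11011110
104 = 01101000
233 = 11101001
151 = 10010111
Binary: 11011110.01101000.11101001.10010111


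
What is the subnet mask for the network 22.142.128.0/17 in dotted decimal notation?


/17 means 17 network bits, 15 host bits
Binary: 11111111111111111000000000000000
Mask: 255.255.128.0


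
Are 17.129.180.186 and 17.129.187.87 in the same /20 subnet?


Mask: 255.255.240.0
17.129.180.186 AND mask = 17.129.176.0
17.129.187.87 AND mask = 17.129.176.0
Yes, same subnet (17.129.176.0)


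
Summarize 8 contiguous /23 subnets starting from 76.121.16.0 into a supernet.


Original prefix: /23
Number of subnets: 8 = 2^3
New prefix = 23 - 3 = 20
Supernet: 76.121.16.0/20


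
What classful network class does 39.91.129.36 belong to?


First octet: 39
Binary: 00100111
0xxxxxxx -> Class A (1-126)
Class A, default mask 255.0.0.0 (/8)


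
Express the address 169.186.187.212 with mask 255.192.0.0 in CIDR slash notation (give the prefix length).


Binary: 11111111.11000000.00000000.00000000
Count leading 1s
Prefix: /10


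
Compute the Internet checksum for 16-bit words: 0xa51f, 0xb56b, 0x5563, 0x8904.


Sum all words (with carry folding):
+ 0xa51f = 0xa51f
+ 0xb56b = 0x5a8b
+ 0x5563 = 0xafee
+ 0x8904 = 0x38f3
One's complement: ~0x38f3
Checksum = 0xc70c


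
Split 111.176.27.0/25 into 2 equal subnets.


New prefix = 25 + 1 = 26
Each subnet has 64 addresses
  111.176.27.0/26
  111.176.27.64/26
Subnets: 111.176.27.0/26, 111.176.27.64/26


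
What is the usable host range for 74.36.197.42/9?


Network: 74.0.0.0
Broadcast: 74.127.255.255
First usable = network + 1
Last usable = broadcast - 1
Range: 74.0.0.1 to 74.127.255.254


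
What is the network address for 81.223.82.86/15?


IP:   01010001.11011111.01010010.01010110
Mask: 11111111.11111110.00000000.00000000
AND operation:
Net:  01010001.11011110.00000000.00000000
Network: 81.222.0.0/15


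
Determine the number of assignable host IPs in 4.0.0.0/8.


Host bits = 32 - 8 = 24
Total addresses = 2^24 = 16777216
Usable = total - 2 (network and broadcast)
Usable hosts: 16777214


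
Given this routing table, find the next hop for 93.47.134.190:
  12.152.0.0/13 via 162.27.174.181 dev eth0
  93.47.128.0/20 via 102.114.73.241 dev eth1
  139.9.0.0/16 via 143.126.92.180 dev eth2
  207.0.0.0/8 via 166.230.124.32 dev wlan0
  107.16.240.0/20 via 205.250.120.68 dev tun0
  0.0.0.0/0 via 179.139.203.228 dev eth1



Longest prefix match for 93.47.134.190:
  /13 12.152.0.0: no
  /20 93.47.128.0: MATCH
  /16 139.9.0.0: no
  /8 207.0.0.0: no
  /20 107.16.240.0: no
  /0 0.0.0.0: MATCH
Selected: next-hop 102.114.73.241 via eth1 (matched /20)


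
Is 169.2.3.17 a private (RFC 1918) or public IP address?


RFC 1918 private ranges:
  10.0.0.0/8 (10.0.0.0 - 10.255.255.255)
  172.16.0.0/12 (172.16.0.0 - 172.31.255.255)
  192.168.0.0/16 (192.168.0.0 - 192.168.255.255)
Public (not in any RFC 1918 range)


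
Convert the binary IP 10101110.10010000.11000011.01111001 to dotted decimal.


10101110 = 174
10010000 = 144
11000011 = 195
01111001 = 121
IP: 174.144.195.121


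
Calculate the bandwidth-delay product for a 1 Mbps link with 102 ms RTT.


BDP = bandwidth * RTT
= 1 Mbps * 102 ms
= 1 * 1e6 * 102 / 1000 bits
= 102000 bits
= 12750 bytes
= 12.4512 KB
BDP = 102000 bits (12750 bytes)


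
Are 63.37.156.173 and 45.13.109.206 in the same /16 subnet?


Mask: 255.255.0.0
63.37.156.173 AND mask = 63.37.0.0
45.13.109.206 AND mask = 45.13.0.0
No, different subnets (63.37.0.0 vs 45.13.0.0)


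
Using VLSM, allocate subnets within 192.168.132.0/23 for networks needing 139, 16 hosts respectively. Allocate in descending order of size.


139 hosts -> /24 (254 usable): 192.168.132.0/24
16 hosts -> /27 (30 usable): 192.168.133.0/27
Allocation: 192.168.132.0/24 (139 hosts, 254 usable); 192.168.133.0/27 (16 hosts, 30 usable)


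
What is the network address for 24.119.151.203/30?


IP:   00011000.01110111.10010111.11001011
Mask: 11111111.11111111.11111111.11111100
AND operation:
Net:  00011000.01110111.10010111.11001000
Network: 24.119.151.200/30


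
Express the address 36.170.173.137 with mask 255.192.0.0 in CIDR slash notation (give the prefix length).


Binary: 11111111.11000000.00000000.00000000
Count leading 1s
Prefix: /10


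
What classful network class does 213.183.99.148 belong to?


First octet: 213
Binary: 11010101
110xxxxx -> Class C (192-223)
Class C, default mask 255.255.255.0 (/24)


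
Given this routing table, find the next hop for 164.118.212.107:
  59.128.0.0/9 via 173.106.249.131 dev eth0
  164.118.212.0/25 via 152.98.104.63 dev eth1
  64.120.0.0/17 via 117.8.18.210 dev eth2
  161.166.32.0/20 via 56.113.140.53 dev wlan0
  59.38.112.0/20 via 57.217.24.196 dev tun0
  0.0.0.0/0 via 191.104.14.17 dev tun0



Longest prefix match for 164.118.212.107:
  /9 59.128.0.0: no
  /25 164.118.212.0: MATCH
  /17 64.120.0.0: no
  /20 161.166.32.0: no
  /20 59.38.112.0: no
  /0 0.0.0.0: MATCH
Selected: next-hop 152.98.104.63 via eth1 (matched /25)
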